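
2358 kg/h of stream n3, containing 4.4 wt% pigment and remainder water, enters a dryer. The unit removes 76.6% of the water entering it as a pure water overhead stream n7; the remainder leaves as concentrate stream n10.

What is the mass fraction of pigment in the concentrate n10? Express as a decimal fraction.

0.1644

pigment is not removed: 2358×0.044 = 103.75 kg/h of pigment enters n10.
water entering = 2358×0.956 = 2254.2 kg/h; overhead removed = 0.766×2254.2 = 1726.8 kg/h.
Concentrate = 2358 − 1726.8 = 631.25 kg/h.
Mass fraction = 103.75/631.25 = 0.1644.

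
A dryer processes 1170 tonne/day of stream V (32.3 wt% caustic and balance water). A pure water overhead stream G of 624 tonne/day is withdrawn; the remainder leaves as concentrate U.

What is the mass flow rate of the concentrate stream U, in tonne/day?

Concentrate = 1170 − 624 = 546 tonne/day.

546 tonne/day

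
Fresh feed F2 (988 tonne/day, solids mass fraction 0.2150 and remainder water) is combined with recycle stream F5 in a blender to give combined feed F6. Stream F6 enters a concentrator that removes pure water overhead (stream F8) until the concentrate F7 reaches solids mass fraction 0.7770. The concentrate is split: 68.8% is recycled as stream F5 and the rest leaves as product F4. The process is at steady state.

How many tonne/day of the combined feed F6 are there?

1591 tonne/day

Overall solids balance (none leaves overhead): solids in fresh feed = solids in product, i.e. 988×0.215 = (1−0.688)·F7·0.777.
F7 = 212.42/(0.777×0.312) = 876.23 tonne/day.
Recycle F5 = 0.688×876.23 = 602.85 tonne/day.
Combined feed F6 = 988 + 602.85 = 1590.8 tonne/day.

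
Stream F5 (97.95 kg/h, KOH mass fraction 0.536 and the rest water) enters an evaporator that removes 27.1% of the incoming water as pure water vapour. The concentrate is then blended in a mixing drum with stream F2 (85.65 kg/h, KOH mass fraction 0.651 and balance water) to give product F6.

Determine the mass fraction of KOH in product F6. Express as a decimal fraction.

Vapour removed = 0.271×0.464×97.95 = 12.317 kg/h; concentrate = 85.633 kg/h.
KOH reaching the mixer = 52.501 (from concentrate) + 85.65×0.651 = 108.26 kg/h.
Product flow = 85.633 + 85.65 = 171.28 kg/h; KOH fraction = 0.632.

0.632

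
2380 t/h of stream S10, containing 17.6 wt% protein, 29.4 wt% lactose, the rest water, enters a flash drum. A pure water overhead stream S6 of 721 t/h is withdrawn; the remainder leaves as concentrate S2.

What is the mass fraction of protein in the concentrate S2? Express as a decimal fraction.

protein is not removed: 2380×0.176 = 418.88 t/h of protein enters S2.
Concentrate = 2380 − 721 = 1659 t/h.
Mass fraction = 418.88/1659 = 0.2525.

0.2525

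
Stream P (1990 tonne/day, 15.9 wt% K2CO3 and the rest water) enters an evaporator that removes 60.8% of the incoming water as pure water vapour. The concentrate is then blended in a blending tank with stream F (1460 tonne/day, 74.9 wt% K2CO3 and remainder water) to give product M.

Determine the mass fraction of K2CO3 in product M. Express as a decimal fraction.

0.580

Vapour removed = 0.608×0.841×1990 = 1017.5 tonne/day; concentrate = 972.46 tonne/day.
K2CO3 reaching the mixer = 316.41 (from concentrate) + 1460×0.749 = 1410 tonne/day.
Product flow = 972.46 + 1460 = 2432.5 tonne/day; K2CO3 fraction = 0.580.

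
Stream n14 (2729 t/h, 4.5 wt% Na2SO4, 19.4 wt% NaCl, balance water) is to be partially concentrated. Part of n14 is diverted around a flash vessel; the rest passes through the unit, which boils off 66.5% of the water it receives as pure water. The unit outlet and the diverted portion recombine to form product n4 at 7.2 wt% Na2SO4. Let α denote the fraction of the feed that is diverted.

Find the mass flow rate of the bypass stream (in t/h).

706.8 t/h

All 2729×0.045 = 122.8 t/h of Na2SO4 reaches n4, so n4 = 122.8/0.072 = 1705.6 t/h and vapour = 1023.4 t/h.
The evaporator receives (1−α)·2729 of feed at 0.761 water and removes 0.665 of that water:
0.665×0.761×(1−α)×2729 = 1023.4
(1−α) = 1023.4/1381.1 = 0.7410;  α = 0.2590.
Bypass flow = 0.2590×2729 = 706.78 t/h.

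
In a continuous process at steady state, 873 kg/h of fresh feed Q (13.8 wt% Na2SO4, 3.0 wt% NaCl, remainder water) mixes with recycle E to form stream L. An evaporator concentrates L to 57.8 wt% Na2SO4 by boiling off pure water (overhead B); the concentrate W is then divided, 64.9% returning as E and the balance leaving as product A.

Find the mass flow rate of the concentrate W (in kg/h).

593.8 kg/h

Overall Na2SO4 balance (none leaves overhead): Na2SO4 in fresh feed = Na2SO4 in product, i.e. 873×0.138 = (1−0.649)·W·0.578.
W = 120.47/(0.578×0.351) = 593.82 kg/h.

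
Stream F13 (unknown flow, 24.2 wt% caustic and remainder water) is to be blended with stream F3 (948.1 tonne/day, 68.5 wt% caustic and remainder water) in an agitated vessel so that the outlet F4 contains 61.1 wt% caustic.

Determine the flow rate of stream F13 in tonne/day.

Let F13 be the unknown flow. Total out = 948.1 + F13.
caustic balance: 649.45 + 0.242·F13 = 0.611·(948.1 + F13)
(0.242 − 0.611)·F13 = 0.611×948.1 − 649.45 = -70.159
F13 = -70.159 / -0.369 = 190.13 tonne/day

190.1 tonne/day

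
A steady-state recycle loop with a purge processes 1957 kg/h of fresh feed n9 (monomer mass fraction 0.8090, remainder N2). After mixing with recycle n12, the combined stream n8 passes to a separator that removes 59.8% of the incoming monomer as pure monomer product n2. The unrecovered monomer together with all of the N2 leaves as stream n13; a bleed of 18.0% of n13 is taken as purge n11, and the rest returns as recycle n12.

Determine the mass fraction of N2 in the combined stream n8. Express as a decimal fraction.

N2 enters only via n9 and leaves only via the purge: 1957×0.191 = 0.180×(N2 in n13), and the separator passes all N2, so N2 in n8 = N2 in n13 = 2076.6 kg/h.
monomer in n8: m_A = 1957×0.809 + (1−0.180)·(1−0.598)·m_A, so m_A = 1583.2/0.6704 = 2361.7 kg/h.
n8 = 2361.7 + 2076.6 = 4438.3 kg/h.
N2 fraction in n8 = 2076.6/4438.3 = 0.4679.

0.4679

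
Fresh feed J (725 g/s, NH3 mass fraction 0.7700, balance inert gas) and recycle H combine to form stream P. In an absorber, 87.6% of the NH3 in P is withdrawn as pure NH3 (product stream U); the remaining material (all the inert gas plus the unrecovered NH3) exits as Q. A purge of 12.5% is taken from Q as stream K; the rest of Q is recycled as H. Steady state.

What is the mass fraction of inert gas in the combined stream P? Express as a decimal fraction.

inert gas enters only via J and leaves only via the purge: 725×0.230 = 0.125×(inert gas in Q), and the absorber passes all inert gas, so inert gas in P = inert gas in Q = 1334 g/s.
NH3 in P: m_A = 725×0.770 + (1−0.125)·(1−0.876)·m_A, so m_A = 558.25/0.8915 = 626.19 g/s.
P = 626.19 + 1334 = 1960.2 g/s.
inert gas fraction in P = 1334/1960.2 = 0.6805.

0.6805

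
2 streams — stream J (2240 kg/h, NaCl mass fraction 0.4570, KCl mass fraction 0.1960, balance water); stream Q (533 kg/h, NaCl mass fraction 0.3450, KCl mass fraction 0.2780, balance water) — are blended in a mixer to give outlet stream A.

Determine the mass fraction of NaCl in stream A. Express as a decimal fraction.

0.4355

Total flow out = 2240 + 533 = 2773 kg/h.
NaCl in = 2240×0.457 + 533×0.345 = 1207.6 kg/h.
NaCl mass fraction in A = 1207.6/2773 = 0.4355.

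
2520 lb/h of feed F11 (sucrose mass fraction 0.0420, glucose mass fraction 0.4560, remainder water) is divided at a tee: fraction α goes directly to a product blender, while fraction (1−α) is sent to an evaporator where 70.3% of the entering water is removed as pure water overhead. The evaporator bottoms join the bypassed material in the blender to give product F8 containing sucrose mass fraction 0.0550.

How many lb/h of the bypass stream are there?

832.2 lb/h

All 2520×0.042 = 105.84 lb/h of sucrose reaches F8, so F8 = 105.84/0.055 = 1924.4 lb/h and vapour = 595.64 lb/h.
The evaporator receives (1−α)·2520 of feed at 0.502 water and removes 0.703 of that water:
0.703×0.502×(1−α)×2520 = 595.64
(1−α) = 595.64/889.32 = 0.6698;  α = 0.3302.
Bypass flow = 0.3302×2520 = 832.2 lb/h.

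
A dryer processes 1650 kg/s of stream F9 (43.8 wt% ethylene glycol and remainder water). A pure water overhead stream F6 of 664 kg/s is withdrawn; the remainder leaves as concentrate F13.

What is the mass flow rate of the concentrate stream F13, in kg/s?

986 kg/s

Concentrate = 1650 − 664 = 986 kg/s.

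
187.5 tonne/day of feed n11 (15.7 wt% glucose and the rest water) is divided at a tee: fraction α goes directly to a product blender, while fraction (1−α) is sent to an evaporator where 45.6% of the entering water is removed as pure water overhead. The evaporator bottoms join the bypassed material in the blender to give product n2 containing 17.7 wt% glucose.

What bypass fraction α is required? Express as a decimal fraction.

All 187.5×0.157 = 29.438 tonne/day of glucose reaches n2, so n2 = 29.438/0.177 = 166.31 tonne/day and vapour = 21.186 tonne/day.
The evaporator receives (1−α)·187.5 of feed at 0.843 water and removes 0.456 of that water:
0.456×0.843×(1−α)×187.5 = 21.186
(1−α) = 21.186/72.076 = 0.2939;  α = 0.7061.

0.706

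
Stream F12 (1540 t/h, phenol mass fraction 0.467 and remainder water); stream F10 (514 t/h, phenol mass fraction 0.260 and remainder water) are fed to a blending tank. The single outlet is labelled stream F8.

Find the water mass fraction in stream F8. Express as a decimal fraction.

0.585

Total flow out = 1540 + 514 = 2054 t/h.
water in = 1540×0.533 + 514×0.740 = 1201.2 t/h.
water mass fraction in F8 = 1201.2/2054 = 0.585.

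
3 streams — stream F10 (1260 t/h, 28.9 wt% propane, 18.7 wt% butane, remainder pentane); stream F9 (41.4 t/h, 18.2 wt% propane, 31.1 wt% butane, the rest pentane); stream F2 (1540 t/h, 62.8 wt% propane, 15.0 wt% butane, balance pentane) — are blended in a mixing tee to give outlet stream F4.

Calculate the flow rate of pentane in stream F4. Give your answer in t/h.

pentane out = pentane in = 1260×0.524 + 41.4×0.507 + 1540×0.222 = 1023.1 t/h.

1023 t/h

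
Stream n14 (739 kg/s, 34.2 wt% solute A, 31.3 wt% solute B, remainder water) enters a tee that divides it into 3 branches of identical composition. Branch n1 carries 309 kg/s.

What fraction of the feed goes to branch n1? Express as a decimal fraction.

Fraction to n1 = 309/739 = 0.4181.

0.418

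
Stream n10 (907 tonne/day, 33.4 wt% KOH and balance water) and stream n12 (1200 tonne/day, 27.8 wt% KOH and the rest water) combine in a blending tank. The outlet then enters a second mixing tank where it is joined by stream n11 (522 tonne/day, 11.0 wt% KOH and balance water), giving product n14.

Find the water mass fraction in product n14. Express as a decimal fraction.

Overall, product flow = 2629 tonne/day.
water in = 907×0.666 + 1200×0.722 + 522×0.890 = 1935 tonne/day.
water fraction in n14 = 0.736.

0.736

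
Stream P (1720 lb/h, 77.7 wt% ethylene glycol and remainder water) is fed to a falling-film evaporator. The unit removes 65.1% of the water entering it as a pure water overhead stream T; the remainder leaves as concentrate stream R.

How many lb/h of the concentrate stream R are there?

water entering = 1720×0.223 = 383.56 lb/h; overhead removed = 0.651×383.56 = 249.7 lb/h.
Concentrate = 1720 − 249.7 = 1470.3 lb/h.

1470 lb/h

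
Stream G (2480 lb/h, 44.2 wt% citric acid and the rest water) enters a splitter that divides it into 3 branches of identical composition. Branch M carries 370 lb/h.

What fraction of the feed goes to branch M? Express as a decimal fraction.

Fraction to M = 370/2480 = 0.1492.

0.149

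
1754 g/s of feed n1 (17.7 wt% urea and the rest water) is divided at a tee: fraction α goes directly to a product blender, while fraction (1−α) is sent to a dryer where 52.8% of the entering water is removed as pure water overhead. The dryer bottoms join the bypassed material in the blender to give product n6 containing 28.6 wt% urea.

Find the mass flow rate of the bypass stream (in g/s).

All 1754×0.177 = 310.46 g/s of urea reaches n6, so n6 = 310.46/0.286 = 1085.5 g/s and vapour = 668.48 g/s.
The evaporator receives (1−α)·1754 of feed at 0.823 water and removes 0.528 of that water:
0.528×0.823×(1−α)×1754 = 668.48
(1−α) = 668.48/762.19 = 0.8771;  α = 0.1229.
Bypass flow = 0.1229×1754 = 215.65 g/s.

215.6 g/s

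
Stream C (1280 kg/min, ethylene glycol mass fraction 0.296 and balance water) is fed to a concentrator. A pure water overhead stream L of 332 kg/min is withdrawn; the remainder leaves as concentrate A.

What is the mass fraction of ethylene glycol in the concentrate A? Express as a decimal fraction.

0.400

ethylene glycol is not removed: 1280×0.296 = 378.88 kg/min of ethylene glycol enters A.
Concentrate = 1280 − 332 = 948 kg/min.
Mass fraction = 378.88/948 = 0.400.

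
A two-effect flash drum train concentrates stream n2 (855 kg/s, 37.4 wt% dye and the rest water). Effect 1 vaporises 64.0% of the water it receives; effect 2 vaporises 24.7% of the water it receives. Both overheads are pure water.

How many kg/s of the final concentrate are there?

water in feed = 855×0.626 = 535.23 kg/s.
After stage 1: water left = (1−0.640)×535.23 = 192.68; stream total = 512.45 kg/s.
After stage 2: water left = (1−0.247)×192.68 = 145.09; final concentrate = 464.86 kg/s.

464.9 kg/s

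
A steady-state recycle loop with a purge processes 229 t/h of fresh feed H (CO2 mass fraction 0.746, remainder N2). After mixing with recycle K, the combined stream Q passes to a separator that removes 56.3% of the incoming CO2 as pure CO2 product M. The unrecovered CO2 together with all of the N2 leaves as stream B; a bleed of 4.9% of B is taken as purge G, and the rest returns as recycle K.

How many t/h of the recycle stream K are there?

N2 enters only via H and leaves only via the purge: 229×0.254 = 0.049×(N2 in B), and the separator passes all N2, so N2 in Q = N2 in B = 1187.1 t/h.
CO2 in Q: m_A = 229×0.746 + (1−0.049)·(1−0.563)·m_A, so m_A = 170.83/0.5844 = 292.32 t/h.
B = (1−0.563)×292.32 + 1187.1 = 1314.8 t/h.
Recycle K = (1−0.049)×1314.8 = 1250.4 t/h.

1250 t/h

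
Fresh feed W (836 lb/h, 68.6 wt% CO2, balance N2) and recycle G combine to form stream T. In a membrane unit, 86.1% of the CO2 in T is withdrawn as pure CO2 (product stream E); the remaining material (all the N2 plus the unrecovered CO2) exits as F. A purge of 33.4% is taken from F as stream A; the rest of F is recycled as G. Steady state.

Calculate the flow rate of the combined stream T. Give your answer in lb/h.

N2 enters only via W and leaves only via the purge: 836×0.314 = 0.334×(N2 in F), and the membrane unit passes all N2, so N2 in T = N2 in F = 785.94 lb/h.
CO2 in T: m_A = 836×0.686 + (1−0.334)·(1−0.861)·m_A, so m_A = 573.5/0.9074 = 632 lb/h.
T = 632 + 785.94 = 1417.9 lb/h.

1418 lb/h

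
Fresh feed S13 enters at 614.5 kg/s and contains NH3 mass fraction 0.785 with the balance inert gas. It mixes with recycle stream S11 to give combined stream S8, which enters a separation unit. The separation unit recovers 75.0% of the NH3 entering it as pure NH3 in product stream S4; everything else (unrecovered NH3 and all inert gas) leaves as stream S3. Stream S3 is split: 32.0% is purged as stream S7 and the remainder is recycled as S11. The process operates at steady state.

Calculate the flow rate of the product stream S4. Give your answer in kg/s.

NH3 in S8: m_A = 614.5×0.785 + (1−0.320)·(1−0.750)·m_A, so m_A = 482.38/0.8300 = 581.18 kg/s.
Product S4 = 0.750×581.18 = 435.89 kg/s.

435.9 kg/s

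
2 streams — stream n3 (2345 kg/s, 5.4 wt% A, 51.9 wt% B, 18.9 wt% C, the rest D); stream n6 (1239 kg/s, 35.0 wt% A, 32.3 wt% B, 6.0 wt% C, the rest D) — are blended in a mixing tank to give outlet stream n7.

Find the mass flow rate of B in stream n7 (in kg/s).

1617 kg/s

B out = B in = 2345×0.519 + 1239×0.323 = 1617.3 kg/s.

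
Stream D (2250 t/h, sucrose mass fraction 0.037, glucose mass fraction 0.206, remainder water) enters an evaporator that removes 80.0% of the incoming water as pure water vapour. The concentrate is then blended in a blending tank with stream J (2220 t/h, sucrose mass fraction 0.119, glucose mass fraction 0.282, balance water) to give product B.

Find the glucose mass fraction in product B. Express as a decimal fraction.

Vapour removed = 0.800×0.757×2250 = 1362.6 t/h; concentrate = 887.4 t/h.
glucose reaching the mixer = 463.5 (from concentrate) + 2220×0.282 = 1089.5 t/h.
Product flow = 887.4 + 2220 = 3107.4 t/h; glucose fraction = 0.351.

0.351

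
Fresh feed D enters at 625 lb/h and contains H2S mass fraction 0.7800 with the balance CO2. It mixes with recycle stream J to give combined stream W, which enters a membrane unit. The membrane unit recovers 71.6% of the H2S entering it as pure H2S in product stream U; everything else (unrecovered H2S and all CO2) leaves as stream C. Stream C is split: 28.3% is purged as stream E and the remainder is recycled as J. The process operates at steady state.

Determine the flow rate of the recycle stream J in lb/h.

473 lb/h

CO2 enters only via D and leaves only via the purge: 625×0.220 = 0.283×(CO2 in C), and the membrane unit passes all CO2, so CO2 in W = CO2 in C = 485.87 lb/h.
H2S in W: m_A = 625×0.780 + (1−0.283)·(1−0.716)·m_A, so m_A = 487.5/0.7964 = 612.15 lb/h.
C = (1−0.716)×612.15 + 485.87 = 659.72 lb/h.
Recycle J = (1−0.283)×659.72 = 473.02 lb/h.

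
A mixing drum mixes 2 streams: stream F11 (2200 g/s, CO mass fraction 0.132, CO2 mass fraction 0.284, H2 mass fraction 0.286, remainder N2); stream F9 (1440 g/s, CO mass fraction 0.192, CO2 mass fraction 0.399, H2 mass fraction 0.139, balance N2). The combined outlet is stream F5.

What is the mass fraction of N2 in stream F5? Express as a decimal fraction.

Total flow out = 2200 + 1440 = 3640 g/s.
N2 in = 2200×0.298 + 1440×0.270 = 1044.4 g/s.
N2 mass fraction in F5 = 1044.4/3640 = 0.287.

0.287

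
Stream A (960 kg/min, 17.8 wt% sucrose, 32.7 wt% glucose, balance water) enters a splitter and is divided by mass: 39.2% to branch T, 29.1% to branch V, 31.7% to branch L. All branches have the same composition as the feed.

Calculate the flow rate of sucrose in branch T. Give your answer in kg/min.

66.98 kg/min

Branch T total = 0.392×960 = 376.32 kg/min.
sucrose in T = 0.178×376.32 = 66.985 kg/min.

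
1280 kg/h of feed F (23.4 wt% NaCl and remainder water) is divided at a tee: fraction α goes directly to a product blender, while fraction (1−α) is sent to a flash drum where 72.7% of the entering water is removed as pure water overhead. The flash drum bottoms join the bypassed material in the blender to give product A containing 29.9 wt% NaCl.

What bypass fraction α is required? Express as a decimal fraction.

All 1280×0.234 = 299.52 kg/h of NaCl reaches A, so A = 299.52/0.299 = 1001.7 kg/h and vapour = 278.26 kg/h.
The evaporator receives (1−α)·1280 of feed at 0.766 water and removes 0.727 of that water:
0.727×0.766×(1−α)×1280 = 278.26
(1−α) = 278.26/712.81 = 0.3904;  α = 0.6096.

0.610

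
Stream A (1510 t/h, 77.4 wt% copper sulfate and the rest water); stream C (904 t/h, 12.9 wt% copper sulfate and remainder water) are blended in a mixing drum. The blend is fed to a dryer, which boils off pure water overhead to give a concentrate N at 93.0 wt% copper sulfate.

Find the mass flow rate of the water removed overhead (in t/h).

1032 t/h

copper sulfate entering = 1510×0.774 + 904×0.129 = 1285.4 t/h.
All copper sulfate reports to N, so N = 1285.4/0.930 = 1382.1 t/h.
Total feed = 2414 t/h; overhead = 2414 − 1382.1 = 1031.9 t/h.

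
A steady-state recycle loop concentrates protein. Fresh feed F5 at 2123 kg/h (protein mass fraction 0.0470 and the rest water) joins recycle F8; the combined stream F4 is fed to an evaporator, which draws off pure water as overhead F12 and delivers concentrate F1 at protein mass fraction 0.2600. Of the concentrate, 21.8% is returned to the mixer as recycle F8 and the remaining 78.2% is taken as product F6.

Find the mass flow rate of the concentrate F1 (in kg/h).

Overall protein balance (none leaves overhead): protein in fresh feed = protein in product, i.e. 2123×0.047 = (1−0.218)·F1·0.260.
F1 = 99.781/(0.260×0.782) = 490.76 kg/h.

490.8 kg/h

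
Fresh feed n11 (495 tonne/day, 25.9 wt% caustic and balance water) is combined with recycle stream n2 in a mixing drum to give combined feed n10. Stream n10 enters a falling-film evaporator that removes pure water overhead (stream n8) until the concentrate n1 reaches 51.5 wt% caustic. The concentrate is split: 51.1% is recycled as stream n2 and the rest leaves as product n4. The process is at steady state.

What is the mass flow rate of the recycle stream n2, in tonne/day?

260.1 tonne/day

Overall caustic balance (none leaves overhead): caustic in fresh feed = caustic in product, i.e. 495×0.259 = (1−0.511)·n1·0.515.
n1 = 128.21/(0.515×0.489) = 509.08 tonne/day.
Recycle n2 = 0.511×509.08 = 260.14 tonne/day.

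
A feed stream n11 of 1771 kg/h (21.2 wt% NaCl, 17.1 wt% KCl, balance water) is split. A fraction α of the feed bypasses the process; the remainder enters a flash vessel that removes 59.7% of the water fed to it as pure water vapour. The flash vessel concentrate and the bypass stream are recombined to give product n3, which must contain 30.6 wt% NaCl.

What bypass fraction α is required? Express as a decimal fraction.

All 1771×0.212 = 375.45 kg/h of NaCl reaches n3, so n3 = 375.45/0.306 = 1227 kg/h and vapour = 544.03 kg/h.
The evaporator receives (1−α)·1771 of feed at 0.617 water and removes 0.597 of that water:
0.597×0.617×(1−α)×1771 = 544.03
(1−α) = 544.03/652.35 = 0.8340;  α = 0.1660.

0.166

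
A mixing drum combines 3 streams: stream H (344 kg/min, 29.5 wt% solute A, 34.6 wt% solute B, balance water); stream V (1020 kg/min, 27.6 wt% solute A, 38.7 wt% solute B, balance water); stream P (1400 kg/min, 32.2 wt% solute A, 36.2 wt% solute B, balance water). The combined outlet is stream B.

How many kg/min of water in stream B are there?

water out = water in = 344×0.359 + 1020×0.337 + 1400×0.316 = 909.64 kg/min.

909.6 kg/min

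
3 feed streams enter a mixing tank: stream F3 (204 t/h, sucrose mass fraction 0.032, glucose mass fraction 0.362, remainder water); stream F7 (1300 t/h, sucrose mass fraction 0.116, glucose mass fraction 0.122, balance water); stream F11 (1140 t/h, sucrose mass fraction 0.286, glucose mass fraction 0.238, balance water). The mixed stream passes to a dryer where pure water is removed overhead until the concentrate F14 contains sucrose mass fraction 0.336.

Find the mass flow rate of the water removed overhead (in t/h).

1205 t/h

sucrose entering = 204×0.032 + 1300×0.116 + 1140×0.286 = 483.37 t/h.
All sucrose reports to F14, so F14 = 483.37/0.336 = 1438.6 t/h.
Total feed = 2644 t/h; overhead = 2644 − 1438.6 = 1205.4 t/h.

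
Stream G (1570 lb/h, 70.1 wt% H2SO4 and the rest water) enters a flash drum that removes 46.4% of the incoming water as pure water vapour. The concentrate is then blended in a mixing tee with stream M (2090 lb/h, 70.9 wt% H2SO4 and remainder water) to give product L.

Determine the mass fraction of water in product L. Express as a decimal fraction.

0.2498

Vapour removed = 0.464×0.299×1570 = 217.82 lb/h; concentrate = 1352.2 lb/h.
water reaching the mixer = 251.61 (from concentrate) + 2090×0.291 = 859.8 lb/h.
Product flow = 1352.2 + 2090 = 3442.2 lb/h; water fraction = 0.2498.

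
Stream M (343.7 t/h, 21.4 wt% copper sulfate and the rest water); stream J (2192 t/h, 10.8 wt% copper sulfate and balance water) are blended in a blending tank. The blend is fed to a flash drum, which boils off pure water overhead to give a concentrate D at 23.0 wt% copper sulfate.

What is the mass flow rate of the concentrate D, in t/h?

copper sulfate entering = 343.7×0.214 + 2192×0.108 = 310.29 t/h.
All copper sulfate reports to D, so D = 310.29/0.230 = 1349.1 t/h.

1349 t/h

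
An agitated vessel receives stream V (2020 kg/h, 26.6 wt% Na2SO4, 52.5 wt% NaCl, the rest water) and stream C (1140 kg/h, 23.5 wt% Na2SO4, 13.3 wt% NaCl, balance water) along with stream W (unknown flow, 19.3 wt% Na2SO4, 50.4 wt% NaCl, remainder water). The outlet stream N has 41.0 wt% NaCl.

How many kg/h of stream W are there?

Let W be the unknown flow. Total out = 3160 + W.
NaCl balance: 1212.1 + 0.504·W = 0.410·(3160 + W)
(0.504 − 0.410)·W = 0.410×3160 − 1212.1 = 83.48
W = 83.48 / 0.094 = 888.09 kg/h

888.1 kg/h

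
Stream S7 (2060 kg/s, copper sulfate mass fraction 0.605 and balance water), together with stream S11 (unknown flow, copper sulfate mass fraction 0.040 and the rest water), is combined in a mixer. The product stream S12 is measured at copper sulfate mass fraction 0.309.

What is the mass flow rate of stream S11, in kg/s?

Let S11 be the unknown flow. Total out = 2060 + S11.
copper sulfate balance: 1246.3 + 0.040·S11 = 0.309·(2060 + S11)
(0.040 − 0.309)·S11 = 0.309×2060 − 1246.3 = -609.76
S11 = -609.76 / -0.269 = 2266.8 kg/s

2267 kg/s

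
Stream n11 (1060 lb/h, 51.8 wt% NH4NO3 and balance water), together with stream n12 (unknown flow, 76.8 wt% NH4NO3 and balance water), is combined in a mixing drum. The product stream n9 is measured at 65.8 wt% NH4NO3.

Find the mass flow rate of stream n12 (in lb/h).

Let n12 be the unknown flow. Total out = 1060 + n12.
NH4NO3 balance: 549.08 + 0.768·n12 = 0.658·(1060 + n12)
(0.768 − 0.658)·n12 = 0.658×1060 − 549.08 = 148.4
n12 = 148.4 / 0.110 = 1349.1 lb/h

1349 lb/h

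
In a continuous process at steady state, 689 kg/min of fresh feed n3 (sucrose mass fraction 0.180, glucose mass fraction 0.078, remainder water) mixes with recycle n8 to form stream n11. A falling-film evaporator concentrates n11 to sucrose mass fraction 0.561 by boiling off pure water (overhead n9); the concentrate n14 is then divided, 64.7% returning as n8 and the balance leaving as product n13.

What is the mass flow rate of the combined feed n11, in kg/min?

Overall sucrose balance (none leaves overhead): sucrose in fresh feed = sucrose in product, i.e. 689×0.180 = (1−0.647)·n14·0.561.
n14 = 124.02/(0.561×0.353) = 626.26 kg/min.
Recycle n8 = 0.647×626.26 = 405.19 kg/min.
Combined feed n11 = 689 + 405.19 = 1094.2 kg/min.

1094 kg/min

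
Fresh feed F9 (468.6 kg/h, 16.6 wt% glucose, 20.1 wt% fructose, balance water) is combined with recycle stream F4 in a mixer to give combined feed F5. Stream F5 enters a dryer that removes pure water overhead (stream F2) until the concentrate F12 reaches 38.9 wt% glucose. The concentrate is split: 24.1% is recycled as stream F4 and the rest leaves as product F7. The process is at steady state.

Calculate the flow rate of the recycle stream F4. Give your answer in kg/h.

Overall glucose balance (none leaves overhead): glucose in fresh feed = glucose in product, i.e. 468.6×0.166 = (1−0.241)·F12·0.389.
F12 = 77.788/(0.389×0.759) = 263.46 kg/h.
Recycle F4 = 0.241×263.46 = 63.494 kg/h.

63.49 kg/h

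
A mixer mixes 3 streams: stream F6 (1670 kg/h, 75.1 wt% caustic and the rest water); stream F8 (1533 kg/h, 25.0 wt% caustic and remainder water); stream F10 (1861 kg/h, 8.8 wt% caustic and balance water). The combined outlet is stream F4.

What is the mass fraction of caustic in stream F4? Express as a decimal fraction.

Total flow out = 1670 + 1533 + 1861 = 5064 kg/h.
caustic in = 1670×0.751 + 1533×0.250 + 1861×0.088 = 1801.2 kg/h.
caustic mass fraction in F4 = 1801.2/5064 = 0.356.

0.356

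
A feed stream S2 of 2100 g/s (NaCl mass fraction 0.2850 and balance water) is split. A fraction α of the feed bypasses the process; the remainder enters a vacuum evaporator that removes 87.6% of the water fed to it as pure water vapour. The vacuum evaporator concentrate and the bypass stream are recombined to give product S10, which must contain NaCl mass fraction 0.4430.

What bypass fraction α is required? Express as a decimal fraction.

0.431

All 2100×0.285 = 598.5 g/s of NaCl reaches S10, so S10 = 598.5/0.443 = 1351 g/s and vapour = 748.98 g/s.
The evaporator receives (1−α)·2100 of feed at 0.715 water and removes 0.876 of that water:
0.876×0.715×(1−α)×2100 = 748.98
(1−α) = 748.98/1315.3 = 0.5694;  α = 0.4306.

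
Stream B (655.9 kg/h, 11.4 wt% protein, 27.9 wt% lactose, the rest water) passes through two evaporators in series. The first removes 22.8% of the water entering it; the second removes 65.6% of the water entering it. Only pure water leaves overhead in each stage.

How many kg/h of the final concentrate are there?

363.5 kg/h

water in feed = 655.9×0.607 = 398.13 kg/h.
After stage 1: water left = (1−0.228)×398.13 = 307.36; stream total = 565.13 kg/h.
After stage 2: water left = (1−0.656)×307.36 = 105.73; final concentrate = 363.5 kg/h.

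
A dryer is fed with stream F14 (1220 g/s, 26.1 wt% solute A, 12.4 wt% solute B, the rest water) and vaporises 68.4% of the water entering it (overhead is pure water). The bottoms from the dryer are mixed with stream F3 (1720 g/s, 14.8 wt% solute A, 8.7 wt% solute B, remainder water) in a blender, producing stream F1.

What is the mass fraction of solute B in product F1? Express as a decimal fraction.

Vapour removed = 0.684×0.615×1220 = 513.21 g/s; concentrate = 706.79 g/s.
solute B reaching the mixer = 151.28 (from concentrate) + 1720×0.087 = 300.92 g/s.
Product flow = 706.79 + 1720 = 2426.8 g/s; solute B fraction = 0.1240.

0.1240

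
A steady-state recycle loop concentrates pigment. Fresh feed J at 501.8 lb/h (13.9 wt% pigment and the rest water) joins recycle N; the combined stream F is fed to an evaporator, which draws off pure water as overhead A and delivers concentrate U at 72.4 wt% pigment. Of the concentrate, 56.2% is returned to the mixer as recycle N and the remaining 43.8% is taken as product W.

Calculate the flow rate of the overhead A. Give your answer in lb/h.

405.5 lb/h

Overall pigment balance (none leaves overhead): pigment in fresh feed = pigment in product, i.e. 501.8×0.139 = (1−0.562)·U·0.724.
U = 69.75/(0.724×0.438) = 219.95 lb/h.
Recycle N = 0.562×219.95 = 123.61 lb/h.
Combined feed F = 501.8 + 123.61 = 625.41 lb/h.
Overhead A = F − U = 625.41 − 219.95 = 405.46 lb/h.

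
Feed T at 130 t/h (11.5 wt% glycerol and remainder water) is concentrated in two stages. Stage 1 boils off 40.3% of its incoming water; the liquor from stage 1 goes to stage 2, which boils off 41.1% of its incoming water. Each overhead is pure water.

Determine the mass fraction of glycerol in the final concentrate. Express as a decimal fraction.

0.270

water in feed = 130×0.885 = 115.05 t/h.
After stage 1: water left = (1−0.403)×115.05 = 68.685; stream total = 83.635 t/h.
After stage 2: water left = (1−0.411)×68.685 = 40.455; final concentrate = 55.405 t/h.
glycerol fraction = 14.95/55.405 = 0.270.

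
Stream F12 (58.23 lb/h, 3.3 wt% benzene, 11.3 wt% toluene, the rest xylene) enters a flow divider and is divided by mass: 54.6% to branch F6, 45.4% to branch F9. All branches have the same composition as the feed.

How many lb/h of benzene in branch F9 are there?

Branch F9 total = 0.454×58.23 = 26.436 lb/h.
benzene in F9 = 0.033×26.436 = 0.8724 lb/h.

0.8724 lb/h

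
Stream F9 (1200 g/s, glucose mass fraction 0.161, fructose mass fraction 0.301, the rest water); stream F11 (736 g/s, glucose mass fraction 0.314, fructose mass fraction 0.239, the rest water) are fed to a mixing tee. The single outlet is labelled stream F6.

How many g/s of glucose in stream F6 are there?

424.3 g/s

glucose out = glucose in = 1200×0.161 + 736×0.314 = 424.3 g/s.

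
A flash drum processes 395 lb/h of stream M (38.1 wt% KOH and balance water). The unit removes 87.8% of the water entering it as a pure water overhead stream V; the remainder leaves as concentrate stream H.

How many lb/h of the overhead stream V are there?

water entering = 395×0.619 = 244.5 lb/h; overhead removed = 0.878×244.5 = 214.68 lb/h.

214.7 lb/h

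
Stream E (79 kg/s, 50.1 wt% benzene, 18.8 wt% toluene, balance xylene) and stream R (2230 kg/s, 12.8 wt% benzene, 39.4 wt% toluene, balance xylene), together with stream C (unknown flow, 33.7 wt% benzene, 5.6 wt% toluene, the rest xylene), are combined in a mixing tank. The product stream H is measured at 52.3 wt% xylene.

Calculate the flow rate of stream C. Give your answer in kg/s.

Let C be the unknown flow. Total out = 2309 + C.
xylene balance: 1090.5 + 0.607·C = 0.523·(2309 + C)
(0.607 − 0.523)·C = 0.523×2309 − 1090.5 = 117.1
C = 117.1 / 0.084 = 1394 kg/s

1394 kg/s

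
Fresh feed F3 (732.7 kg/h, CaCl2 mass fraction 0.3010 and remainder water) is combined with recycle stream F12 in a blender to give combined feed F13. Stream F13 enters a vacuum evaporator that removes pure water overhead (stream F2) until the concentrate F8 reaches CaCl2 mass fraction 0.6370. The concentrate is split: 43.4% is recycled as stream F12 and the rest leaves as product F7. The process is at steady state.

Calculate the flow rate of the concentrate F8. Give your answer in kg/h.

611.7 kg/h

Overall CaCl2 balance (none leaves overhead): CaCl2 in fresh feed = CaCl2 in product, i.e. 732.7×0.301 = (1−0.434)·F8·0.637.
F8 = 220.54/(0.637×0.566) = 611.7 kg/h.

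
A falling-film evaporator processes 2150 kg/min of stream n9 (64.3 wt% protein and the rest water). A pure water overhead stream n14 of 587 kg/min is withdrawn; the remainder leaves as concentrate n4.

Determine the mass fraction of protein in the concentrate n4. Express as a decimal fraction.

0.8845

protein is not removed: 2150×0.643 = 1382.5 kg/min of protein enters n4.
Concentrate = 2150 − 587 = 1563 kg/min.
Mass fraction = 1382.5/1563 = 0.8845.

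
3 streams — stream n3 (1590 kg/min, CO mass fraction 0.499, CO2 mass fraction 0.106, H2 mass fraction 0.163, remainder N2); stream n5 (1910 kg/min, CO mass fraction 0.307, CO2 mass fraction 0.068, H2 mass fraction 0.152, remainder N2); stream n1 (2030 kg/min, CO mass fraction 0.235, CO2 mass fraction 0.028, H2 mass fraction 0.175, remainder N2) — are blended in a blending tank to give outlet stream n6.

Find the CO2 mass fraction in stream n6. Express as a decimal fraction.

Total flow out = 1590 + 1910 + 2030 = 5530 kg/min.
CO2 in = 1590×0.106 + 1910×0.068 + 2030×0.028 = 355.26 kg/min.
CO2 mass fraction in n6 = 355.26/5530 = 0.064.

0.064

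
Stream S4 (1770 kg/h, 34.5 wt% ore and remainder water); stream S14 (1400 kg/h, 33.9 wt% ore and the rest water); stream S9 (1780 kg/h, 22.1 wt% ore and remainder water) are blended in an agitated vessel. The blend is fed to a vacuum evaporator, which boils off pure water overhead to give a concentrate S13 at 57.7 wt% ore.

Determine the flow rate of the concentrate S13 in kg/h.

2563 kg/h

ore entering = 1770×0.345 + 1400×0.339 + 1780×0.221 = 1478.6 kg/h.
All ore reports to S13, so S13 = 1478.6/0.577 = 2562.6 kg/h.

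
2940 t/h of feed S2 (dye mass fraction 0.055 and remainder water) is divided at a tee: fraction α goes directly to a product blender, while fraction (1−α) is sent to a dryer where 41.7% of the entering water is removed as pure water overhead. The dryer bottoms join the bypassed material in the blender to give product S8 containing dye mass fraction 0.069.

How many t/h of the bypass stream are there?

1426 t/h

All 2940×0.055 = 161.7 t/h of dye reaches S8, so S8 = 161.7/0.069 = 2343.5 t/h and vapour = 596.52 t/h.
The evaporator receives (1−α)·2940 of feed at 0.945 water and removes 0.417 of that water:
0.417×0.945×(1−α)×2940 = 596.52
(1−α) = 596.52/1158.6 = 0.5149;  α = 0.4851.
Bypass flow = 0.4851×2940 = 1426.2 t/h.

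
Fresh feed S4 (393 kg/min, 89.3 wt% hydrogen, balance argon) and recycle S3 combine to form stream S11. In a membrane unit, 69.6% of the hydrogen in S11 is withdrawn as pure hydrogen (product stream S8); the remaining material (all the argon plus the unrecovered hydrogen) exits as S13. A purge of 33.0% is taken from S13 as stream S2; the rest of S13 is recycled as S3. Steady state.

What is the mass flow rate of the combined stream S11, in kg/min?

568.1 kg/min

argon enters only via S4 and leaves only via the purge: 393×0.107 = 0.330×(argon in S13), and the membrane unit passes all argon, so argon in S11 = argon in S13 = 127.43 kg/min.
hydrogen in S11: m_A = 393×0.893 + (1−0.330)·(1−0.696)·m_A, so m_A = 350.95/0.7963 = 440.71 kg/min.
S11 = 440.71 + 127.43 = 568.14 kg/min.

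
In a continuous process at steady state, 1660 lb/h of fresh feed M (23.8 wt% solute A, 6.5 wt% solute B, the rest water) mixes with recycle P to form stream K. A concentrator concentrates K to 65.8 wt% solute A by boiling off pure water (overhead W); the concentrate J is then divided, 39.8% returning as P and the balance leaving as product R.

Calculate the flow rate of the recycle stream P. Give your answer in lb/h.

397 lb/h

Overall solute A balance (none leaves overhead): solute A in fresh feed = solute A in product, i.e. 1660×0.238 = (1−0.398)·J·0.658.
J = 395.08/(0.658×0.602) = 997.38 lb/h.
Recycle P = 0.398×997.38 = 396.96 lb/h.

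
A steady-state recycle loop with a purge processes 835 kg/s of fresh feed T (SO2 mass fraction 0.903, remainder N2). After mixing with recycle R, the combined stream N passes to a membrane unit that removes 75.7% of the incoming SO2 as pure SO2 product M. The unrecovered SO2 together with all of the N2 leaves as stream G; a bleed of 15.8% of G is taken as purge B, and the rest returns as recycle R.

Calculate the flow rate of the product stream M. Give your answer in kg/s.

SO2 in N: m_A = 835×0.903 + (1−0.158)·(1−0.757)·m_A, so m_A = 754/0.7954 = 947.96 kg/s.
Product M = 0.757×947.96 = 717.61 kg/s.

717.6 kg/s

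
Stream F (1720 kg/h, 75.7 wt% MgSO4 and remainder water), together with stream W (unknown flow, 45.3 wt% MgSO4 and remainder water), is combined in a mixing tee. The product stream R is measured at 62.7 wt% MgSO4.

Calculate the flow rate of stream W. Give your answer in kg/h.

Let W be the unknown flow. Total out = 1720 + W.
MgSO4 balance: 1302 + 0.453·W = 0.627·(1720 + W)
(0.453 − 0.627)·W = 0.627×1720 − 1302 = -223.6
W = -223.6 / -0.174 = 1285.1 kg/h

1285 kg/h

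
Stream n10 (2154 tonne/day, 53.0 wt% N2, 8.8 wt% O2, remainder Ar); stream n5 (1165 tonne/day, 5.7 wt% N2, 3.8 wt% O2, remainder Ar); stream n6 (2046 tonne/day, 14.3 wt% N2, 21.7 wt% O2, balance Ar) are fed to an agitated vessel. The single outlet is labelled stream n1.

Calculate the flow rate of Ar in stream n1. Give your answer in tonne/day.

3187 tonne/day

Ar out = Ar in = 2154×0.382 + 1165×0.905 + 2046×0.640 = 3186.6 tonne/day.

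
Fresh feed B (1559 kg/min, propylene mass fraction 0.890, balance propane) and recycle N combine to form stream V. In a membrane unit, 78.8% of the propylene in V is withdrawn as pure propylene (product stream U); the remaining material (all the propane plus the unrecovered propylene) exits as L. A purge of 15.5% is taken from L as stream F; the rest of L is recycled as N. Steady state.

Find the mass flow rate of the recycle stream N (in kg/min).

propane enters only via B and leaves only via the purge: 1559×0.110 = 0.155×(propane in L), and the membrane unit passes all propane, so propane in V = propane in L = 1106.4 kg/min.
propylene in V: m_A = 1559×0.890 + (1−0.155)·(1−0.788)·m_A, so m_A = 1387.5/0.8209 = 1690.3 kg/min.
L = (1−0.788)×1690.3 + 1106.4 = 1464.7 kg/min.
Recycle N = (1−0.155)×1464.7 = 1237.7 kg/min.

1238 kg/min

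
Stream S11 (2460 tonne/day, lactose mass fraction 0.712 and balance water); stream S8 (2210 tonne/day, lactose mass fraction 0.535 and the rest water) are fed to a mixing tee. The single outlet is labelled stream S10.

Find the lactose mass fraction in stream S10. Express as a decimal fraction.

Total flow out = 2460 + 2210 = 4670 tonne/day.
lactose in = 2460×0.712 + 2210×0.535 = 2933.9 tonne/day.
lactose mass fraction in S10 = 2933.9/4670 = 0.628.

0.628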